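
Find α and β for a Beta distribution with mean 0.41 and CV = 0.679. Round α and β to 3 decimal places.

σ = CV·μ = 0.679×0.41 = 0.27839, so σ² = 0.077501.
s+1 = μ(1−μ)/σ² = 0.2419/0.077501 = 3.1213, so s = α+β = 2.1213.
α = μs = 0.870, β = (1−μ)s = 1.252.

α = 0.870, β = 1.252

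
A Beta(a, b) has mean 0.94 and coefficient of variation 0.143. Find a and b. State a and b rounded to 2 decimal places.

a = 1.99, b = 0.13

σ = CV·μ = 0.143×0.94 = 0.13442, so σ² = 0.018069.
s+1 = μ(1−μ)/σ² = 0.0564/0.018069 = 3.1214, so s = a+b = 2.1214.
a = μs = 1.99, b = (1−μ)s = 0.13.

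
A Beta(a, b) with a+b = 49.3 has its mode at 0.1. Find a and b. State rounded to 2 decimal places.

a = 5.73, b = 43.57

For a,b>1 the mode is (a−1)/(a+b−2), so a = mode·(κ−2)+1 = 0.1×47.3+1 = 5.73.
And b = (1−mode)·(κ−2)+1 = 0.9×47.3+1 = 43.57.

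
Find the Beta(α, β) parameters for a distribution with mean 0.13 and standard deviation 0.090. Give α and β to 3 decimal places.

α = 1.685, β = 11.278

Variance = 0.090² = 0.008100. The moment-matching identity α+β = μ(1−μ)/Var − 1 gives
α+β = 0.1131/0.008100 − 1 = 12.9630, so α = μ·12.9630 = 1.685 and β = (1−μ)·12.9630 = 11.278.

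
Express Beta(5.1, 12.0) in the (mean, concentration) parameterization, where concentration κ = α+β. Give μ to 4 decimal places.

κ = α+β = 5.1+12.0 = 17.1; μ = α/κ = 5.1/17.1 = 0.2982.

μ = 0.2982, κ = 17.1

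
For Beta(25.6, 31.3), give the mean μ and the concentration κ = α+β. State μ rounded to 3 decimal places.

μ = 0.450, κ = 56.9

κ = α+β = 25.6+31.3 = 56.9; μ = α/κ = 25.6/56.9 = 0.450.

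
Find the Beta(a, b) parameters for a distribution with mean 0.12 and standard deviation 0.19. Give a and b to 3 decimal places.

a = 0.231, b = 1.694

Variance = 0.19² = 0.0361. The moment-matching identity a+b = μ(1−μ)/Var − 1 gives
a+b = 0.1056/0.0361 − 1 = 1.9252, so a = μ·1.9252 = 0.231 and b = (1−μ)·1.9252 = 1.694.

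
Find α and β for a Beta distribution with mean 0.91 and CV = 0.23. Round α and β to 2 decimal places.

σ = CV·μ = 0.23×0.91 = 0.20930, so σ² = 0.043806.
s+1 = μ(1−μ)/σ² = 0.0819/0.043806 = 1.8696, so s = α+β = 0.8696.
α = μs = 0.79, β = (1−μ)s = 0.08.

α = 0.79, β = 0.08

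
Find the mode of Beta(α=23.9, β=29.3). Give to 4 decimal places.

0.4473

With α,β > 1, mode = (α−1)/(α+β−2) = 22.9/51.2 = 0.4473.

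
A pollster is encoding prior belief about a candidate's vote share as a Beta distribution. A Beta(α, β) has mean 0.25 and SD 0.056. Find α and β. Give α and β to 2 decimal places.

α = 14.70, β = 44.09

Variance = 0.056² = 0.003136. The moment-matching identity α+β = μ(1−μ)/Var − 1 gives
α+β = 0.1875/0.003136 − 1 = 58.7895, so α = μ·58.7895 = 14.70 and β = (1−μ)·58.7895 = 44.09.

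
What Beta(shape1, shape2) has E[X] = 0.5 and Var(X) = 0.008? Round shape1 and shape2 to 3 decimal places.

shape1 = 15.125, shape2 = 15.125

Let s = shape1+shape2. The Beta variance is μ(1−μ)/(s+1).
So s+1 = μ(1−μ)/σ² = (0.5×0.5)/0.008 = 0.25/0.008 = 31.2500, giving s = 30.2500.
Then shape1 = μs = 0.5×30.2500 = 15.125 and shape2 = (1−μ)s = 0.5×30.2500 = 15.125.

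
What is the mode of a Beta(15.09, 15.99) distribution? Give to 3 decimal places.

With α,β > 1, mode = (α−1)/(α+β−2) = 14.09/29.08 = 0.485.

0.485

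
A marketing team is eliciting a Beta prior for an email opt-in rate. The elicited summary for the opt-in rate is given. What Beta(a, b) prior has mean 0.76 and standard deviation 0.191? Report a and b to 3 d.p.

a = 3.040, b = 0.960

First σ² = 0.036481. Setting a = μn, b = (1−μ)n with n = a+b,
μ(1−μ)/(n+1) = 0.036481 ⇒ n+1 = 0.1824/0.036481 = 4.9999 ⇒ n = 3.9999.
Hence a = 0.76×3.9999 = 3.040, b = 0.24×3.9999 = 0.960.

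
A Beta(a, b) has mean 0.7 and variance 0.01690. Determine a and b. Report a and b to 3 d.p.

a = 7.998, b = 3.428

By moment matching, a+b = μ(1−μ)/σ² − 1 = (0.7·0.3)/0.01690 − 1 = 12.4260 − 1 = 11.4260.
Since a/(a+b) = μ, a = 0.7·11.4260 = 7.998 and b = 0.3·11.4260 = 3.428.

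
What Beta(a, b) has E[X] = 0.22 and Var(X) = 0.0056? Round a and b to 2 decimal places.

a = 6.52, b = 23.12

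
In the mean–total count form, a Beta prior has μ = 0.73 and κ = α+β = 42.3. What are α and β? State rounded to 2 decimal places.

α = 30.88, β = 11.42

α = μκ = 0.73×42.3 = 30.88 and β = (1−μ)κ = 0.27×42.3 = 11.42.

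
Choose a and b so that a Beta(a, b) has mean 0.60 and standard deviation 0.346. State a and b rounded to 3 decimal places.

a = 0.603, b = 0.402

σ² = 0.346² = 0.119716.
With s = a+b, Var = μ(1−μ)/(s+1), so s+1 = (0.60×0.40)/0.119716 = 2.0047 and s = 1.0047.
a = μs = 0.603, b = (1−μ)s = 0.402.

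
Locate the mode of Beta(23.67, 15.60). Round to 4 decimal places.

0.6083

With α,β > 1, mode = (α−1)/(α+β−2) = 22.67/37.27 = 0.6083.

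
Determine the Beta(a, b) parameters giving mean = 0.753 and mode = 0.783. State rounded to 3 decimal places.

a = 14.207, b = 4.660

With s = a+b: μ = a/s and mode = (a−1)/(s−2). Eliminating a = μs,
μs − 1 = m(s−2) ⇒ s(μ−m) = 1−2m ⇒ s = -0.566/-0.030 = 18.8667.
So a = μs = 14.207, b = (1−μ)s = 4.660.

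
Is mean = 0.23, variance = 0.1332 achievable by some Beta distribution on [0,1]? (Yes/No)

A Beta with mean μ has variance μ(1−μ)/(α+β+1) < μ(1−μ).
Here μ(1−μ) = 0.23×0.77 = 0.1771, and 0.1332 < 0.1771.

Yes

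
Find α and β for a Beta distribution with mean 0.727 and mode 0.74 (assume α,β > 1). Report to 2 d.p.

Let s = α+β. Mean gives α = μs = 0.727s; mode gives (α−1)/(s−2) = 0.74.
Substituting: 0.727s − 1 = 0.74(s−2) = 0.74s − 1.48, so -0.013s = -0.48 and s = 36.9231.
Then α = 0.727×36.9231 = 26.84 and β = s−α = 10.08.

α = 26.84, β = 10.08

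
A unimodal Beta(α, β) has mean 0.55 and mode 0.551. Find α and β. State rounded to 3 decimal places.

Let s = α+β. Mean gives α = μs = 0.55s; mode gives (α−1)/(s−2) = 0.551.
Substituting: 0.55s − 1 = 0.551(s−2) = 0.551s − 1.102, so -0.001s = -0.102 and s = 102.0000.
Then α = 0.55×102.0000 = 56.100 and β = s−α = 45.900.

α = 56.100, β = 45.900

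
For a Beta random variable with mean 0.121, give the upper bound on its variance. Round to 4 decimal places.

0.1064

Var = μ(1−μ)/(α+β+1), which approaches μ(1−μ) as α+β → 0.
So the supremum is μ(1−μ) = 0.121×0.879 = 0.1064.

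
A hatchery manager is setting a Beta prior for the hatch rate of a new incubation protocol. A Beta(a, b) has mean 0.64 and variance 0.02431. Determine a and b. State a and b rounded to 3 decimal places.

By moment matching, a+b = μ(1−μ)/σ² − 1 = (0.64·0.36)/0.02431 − 1 = 9.4776 − 1 = 8.4776.
Since a/(a+b) = μ, a = 0.64·8.4776 = 5.426 and b = 0.36·8.4776 = 3.052.

a = 5.426, b = 3.052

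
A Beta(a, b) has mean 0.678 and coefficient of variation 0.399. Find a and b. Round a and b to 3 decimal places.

a = 1.345, b = 0.639

σ = CV·μ = 0.399×0.678 = 0.27052, so σ² = 0.073182.
s+1 = μ(1−μ)/σ² = 0.218316/0.073182 = 2.9832, so s = a+b = 1.9832.
a = μs = 1.345, b = (1−μ)s = 0.639.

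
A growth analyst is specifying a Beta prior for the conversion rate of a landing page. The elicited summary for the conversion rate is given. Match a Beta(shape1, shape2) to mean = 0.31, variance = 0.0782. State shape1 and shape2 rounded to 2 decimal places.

Write ν = shape1+shape2; then shape1 = μν and Var = μ(1−μ)/(ν+1).
ν = μ(1−μ)/Var − 1 = 0.2139/0.0782 − 1 = 1.7353.
shape1 = 0.31·1.7353 = 0.54, shape2 = 0.69·1.7353 = 1.20.

shape1 = 0.54, shape2 = 1.20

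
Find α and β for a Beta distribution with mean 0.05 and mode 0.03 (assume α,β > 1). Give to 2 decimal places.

α = 2.35, β = 44.65

With s = α+β: μ = α/s and mode = (α−1)/(s−2). Eliminating α = μs,
μs − 1 = m(s−2) ⇒ s(μ−m) = 1−2m ⇒ s = 0.94/0.02 = 47.0000.
So α = μs = 2.35, β = (1−μ)s = 44.65.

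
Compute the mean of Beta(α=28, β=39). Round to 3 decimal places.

0.418

The Beta mean is α/(α+β) = 28/(28+39) = 0.418.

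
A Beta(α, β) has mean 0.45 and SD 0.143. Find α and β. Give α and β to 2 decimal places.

σ² = 0.143² = 0.020449.
With s = α+β, Var = μ(1−μ)/(s+1), so s+1 = (0.45×0.55)/0.020449 = 12.1033 and s = 11.1033.
α = μs = 5.00, β = (1−μ)s = 6.11.

α = 5.00, β = 6.11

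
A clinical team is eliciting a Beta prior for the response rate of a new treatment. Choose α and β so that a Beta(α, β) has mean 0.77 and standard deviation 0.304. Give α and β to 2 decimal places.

α = 0.71, β = 0.21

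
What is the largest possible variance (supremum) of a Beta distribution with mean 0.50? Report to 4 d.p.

0.2500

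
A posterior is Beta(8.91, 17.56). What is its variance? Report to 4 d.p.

0.0081

Var = αβ/[(α+β)²(α+β+1)] = (8.91×17.56)/(26.47²×27.47) = 156.4596/19247.154923 = 0.0081.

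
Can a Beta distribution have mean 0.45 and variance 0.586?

For any Beta, Var(X) < E[X]·(1−E[X]).
Here μ(1−μ) = 0.45×0.55 = 0.2475, and 0.586 ≥ 0.2475.

No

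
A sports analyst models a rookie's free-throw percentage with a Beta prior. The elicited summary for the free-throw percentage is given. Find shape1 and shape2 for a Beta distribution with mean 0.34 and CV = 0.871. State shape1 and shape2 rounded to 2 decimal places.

shape1 = 0.53, shape2 = 1.03

Var = (CV·μ)² = (0.871×0.34)² = 0.087699.
shape1+shape2 = μ(1−μ)/Var − 1 = 0.2244/0.087699 − 1 = 1.5588.
Thus shape1 = 0.34·1.5588 = 0.53 and shape2 = 0.66·1.5588 = 1.03.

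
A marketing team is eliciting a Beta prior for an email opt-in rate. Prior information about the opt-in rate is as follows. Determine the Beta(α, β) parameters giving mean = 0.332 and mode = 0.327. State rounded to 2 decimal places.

With s = α+β: μ = α/s and mode = (α−1)/(s−2). Eliminating α = μs,
μs − 1 = m(s−2) ⇒ s(μ−m) = 1−2m ⇒ s = 0.346/0.005 = 69.2000.
So α = μs = 22.97, β = (1−μ)s = 46.23.

α = 22.97, β = 46.23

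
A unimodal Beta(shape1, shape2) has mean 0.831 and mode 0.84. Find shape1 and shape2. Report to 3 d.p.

shape1 = 62.787, shape2 = 12.769

With s = shape1+shape2: μ = shape1/s and mode = (shape1−1)/(s−2). Eliminating shape1 = μs,
μs − 1 = m(s−2) ⇒ s(μ−m) = 1−2m ⇒ s = -0.68/-0.009 = 75.5556.
So shape1 = μs = 62.787, shape2 = (1−μ)s = 12.769.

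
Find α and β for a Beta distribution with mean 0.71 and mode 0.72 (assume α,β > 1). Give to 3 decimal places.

α = 31.240, β = 12.760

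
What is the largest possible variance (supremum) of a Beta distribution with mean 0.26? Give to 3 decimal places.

0.192

Var = μ(1−μ)/(α+β+1), which approaches μ(1−μ) as α+β → 0.
So the supremum is μ(1−μ) = 0.26×0.74 = 0.192.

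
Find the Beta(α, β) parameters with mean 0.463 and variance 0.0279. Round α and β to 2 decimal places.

α = 3.66, β = 4.25

By moment matching, α+β = μ(1−μ)/σ² − 1 = (0.463·0.537)/0.0279 − 1 = 8.9115 − 1 = 7.9115.
Since α/(α+β) = μ, α = 0.463·7.9115 = 3.66 and β = 0.537·7.9115 = 4.25.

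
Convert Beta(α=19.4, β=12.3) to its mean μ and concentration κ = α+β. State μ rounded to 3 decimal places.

μ = 0.612, κ = 31.7

κ = α+β = 19.4+12.3 = 31.7; μ = α/κ = 19.4/31.7 = 0.612.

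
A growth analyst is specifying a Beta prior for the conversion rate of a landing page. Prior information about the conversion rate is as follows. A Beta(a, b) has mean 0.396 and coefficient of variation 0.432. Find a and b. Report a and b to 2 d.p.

Var = (CV·μ)² = (0.432×0.396)² = 0.029266.
a+b = μ(1−μ)/Var − 1 = 0.239184/0.029266 − 1 = 7.1729.
Thus a = 0.396·7.1729 = 2.84 and b = 0.604·7.1729 = 4.33.

a = 2.84, b = 4.33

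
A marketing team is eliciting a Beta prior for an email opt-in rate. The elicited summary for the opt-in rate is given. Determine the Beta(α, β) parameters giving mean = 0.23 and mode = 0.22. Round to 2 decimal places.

α = 12.88, β = 43.12

With s = α+β: μ = α/s and mode = (α−1)/(s−2). Eliminating α = μs,
μs − 1 = m(s−2) ⇒ s(μ−m) = 1−2m ⇒ s = 0.56/0.01 = 56.0000.
So α = μs = 12.88, β = (1−μ)s = 43.12.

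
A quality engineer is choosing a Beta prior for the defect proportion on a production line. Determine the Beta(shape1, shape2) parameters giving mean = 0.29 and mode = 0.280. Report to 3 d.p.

With s = shape1+shape2: μ = shape1/s and mode = (shape1−1)/(s−2). Eliminating shape1 = μs,
μs − 1 = m(s−2) ⇒ s(μ−m) = 1−2m ⇒ s = 0.440/0.010 = 44.0000.
So shape1 = μs = 12.760, shape2 = (1−μ)s = 31.240.

shape1 = 12.760, shape2 = 31.240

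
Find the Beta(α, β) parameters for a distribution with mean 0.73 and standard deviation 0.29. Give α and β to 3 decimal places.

α = 0.981, β = 0.363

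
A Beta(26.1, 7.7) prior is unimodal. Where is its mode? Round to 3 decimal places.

The density x^(α−1)(1−x)^(β−1) is maximised at (α−1)/(α+β−2) = 25.1/31.8 = 0.789.

0.789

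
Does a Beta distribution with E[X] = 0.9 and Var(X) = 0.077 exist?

A Beta with mean μ has variance μ(1−μ)/(α+β+1) < μ(1−μ).
Here μ(1−μ) = 0.9×0.1 = 0.09, and 0.077 < 0.09.

Yes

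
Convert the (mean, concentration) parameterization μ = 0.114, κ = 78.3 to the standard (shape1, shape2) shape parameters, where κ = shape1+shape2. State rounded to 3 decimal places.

Split κ in proportion μ : (1−μ): shape1 = 0.114·78.3 = 8.926, shape2 = 78.3 − 8.926 = 69.374.

shape1 = 8.926, shape2 = 69.374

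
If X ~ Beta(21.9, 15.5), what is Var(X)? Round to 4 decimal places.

0.0063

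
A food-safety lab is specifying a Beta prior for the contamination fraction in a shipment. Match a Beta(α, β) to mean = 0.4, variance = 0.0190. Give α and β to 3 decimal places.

By moment matching, α+β = μ(1−μ)/σ² − 1 = (0.4·0.6)/0.0190 − 1 = 12.6316 − 1 = 11.6316.
Since α/(α+β) = μ, α = 0.4·11.6316 = 4.653 and β = 0.6·11.6316 = 6.979.

α = 4.653, β = 6.979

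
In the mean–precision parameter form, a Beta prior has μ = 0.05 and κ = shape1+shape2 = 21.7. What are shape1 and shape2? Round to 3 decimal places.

Split κ in proportion μ : (1−μ): shape1 = 0.05·21.7 = 1.085, shape2 = 21.7 − 1.085 = 20.615.

shape1 = 1.085, shape2 = 20.615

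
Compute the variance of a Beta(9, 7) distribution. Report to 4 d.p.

μ = 9/16 = 0.562500; Var = μ(1−μ)/(α+β+1) = 0.2460938/17 = 0.0145.

0.0145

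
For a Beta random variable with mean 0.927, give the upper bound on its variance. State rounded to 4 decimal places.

For fixed mean μ the Beta variance is μ(1−μ)/(α+β+1), increasing as α+β decreases.
Its least upper bound (not attained) is μ(1−μ) = 0.927·0.073 = 0.0677.

0.0677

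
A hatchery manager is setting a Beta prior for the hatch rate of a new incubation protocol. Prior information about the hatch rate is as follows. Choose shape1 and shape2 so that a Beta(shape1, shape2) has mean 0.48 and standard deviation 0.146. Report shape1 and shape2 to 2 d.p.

Variance = 0.146² = 0.021316. The moment-matching identity shape1+shape2 = μ(1−μ)/Var − 1 gives
shape1+shape2 = 0.2496/0.021316 − 1 = 10.7095, so shape1 = μ·10.7095 = 5.14 and shape2 = (1−μ)·10.7095 = 5.57.

shape1 = 5.14, shape2 = 5.57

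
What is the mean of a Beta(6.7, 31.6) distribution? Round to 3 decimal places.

E[X] = α/(α+β) = 6.7/38.3 = 0.175.

0.175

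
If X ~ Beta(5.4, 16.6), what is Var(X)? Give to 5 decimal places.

0.00805

α+β = 22.0 and αβ = 89.64, so Var = αβ/[(α+β)²(α+β+1)] = 89.64/11132.000 = 0.00805.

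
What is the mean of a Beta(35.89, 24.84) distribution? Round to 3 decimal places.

0.591

The Beta mean is α/(α+β) = 35.89/(35.89+24.84) = 0.591.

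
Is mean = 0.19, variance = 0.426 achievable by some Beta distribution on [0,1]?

No

The Beta variance bound is σ² < μ(1−μ).
Here μ(1−μ) = 0.19×0.81 = 0.1539, and 0.426 ≥ 0.1539.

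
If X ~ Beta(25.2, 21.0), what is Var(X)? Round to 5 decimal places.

0.00525

α+β = 46.2 and αβ = 529.20, so Var = αβ/[(α+β)²(α+β+1)] = 529.20/100745.568 = 0.00525.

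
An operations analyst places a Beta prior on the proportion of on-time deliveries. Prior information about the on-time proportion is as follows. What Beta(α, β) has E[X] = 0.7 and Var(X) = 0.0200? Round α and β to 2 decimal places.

By moment matching, α+β = μ(1−μ)/σ² − 1 = (0.7·0.3)/0.0200 − 1 = 10.5000 − 1 = 9.5000.
Since α/(α+β) = μ, α = 0.7·9.5000 = 6.65 and β = 0.3·9.5000 = 2.85.

α = 6.65, β = 2.85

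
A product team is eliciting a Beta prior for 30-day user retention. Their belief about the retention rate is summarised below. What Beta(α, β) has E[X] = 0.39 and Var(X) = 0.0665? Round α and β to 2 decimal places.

Write ν = α+β; then α = μν and Var = μ(1−μ)/(ν+1).
ν = μ(1−μ)/Var − 1 = 0.2379/0.0665 − 1 = 2.5774.
α = 0.39·2.5774 = 1.01, β = 0.61·2.5774 = 1.57.

α = 1.01, β = 1.57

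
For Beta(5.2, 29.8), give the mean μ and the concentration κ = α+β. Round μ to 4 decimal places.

κ = α+β = 5.2+29.8 = 35.0; μ = α/κ = 5.2/35.0 = 0.1486.

μ = 0.1486, κ = 35.0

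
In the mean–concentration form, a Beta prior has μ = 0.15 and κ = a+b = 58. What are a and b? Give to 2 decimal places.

a = μκ = 0.15×58 = 8.70 and b = (1−μ)κ = 0.85×58 = 49.30.

a = 8.70, b = 49.30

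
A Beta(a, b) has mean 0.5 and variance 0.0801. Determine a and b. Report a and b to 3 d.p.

a = 1.061, b = 1.061

Write ν = a+b; then a = μν and Var = μ(1−μ)/(ν+1).
ν = μ(1−μ)/Var − 1 = 0.25/0.0801 − 1 = 2.1211.
a = 0.5·2.1211 = 1.061, b = 0.5·2.1211 = 1.061.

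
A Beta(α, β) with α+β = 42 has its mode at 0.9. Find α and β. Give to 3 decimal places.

α = 37.000, β = 5.000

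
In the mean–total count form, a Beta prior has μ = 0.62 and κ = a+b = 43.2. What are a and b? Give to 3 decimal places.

Split κ in proportion μ : (1−μ): a = 0.62·43.2 = 26.784, b = 43.2 − 26.784 = 16.416.

a = 26.784, b = 16.416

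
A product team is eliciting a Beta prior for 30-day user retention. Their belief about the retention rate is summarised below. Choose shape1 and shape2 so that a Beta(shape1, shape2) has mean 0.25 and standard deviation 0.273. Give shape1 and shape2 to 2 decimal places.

shape1 = 0.38, shape2 = 1.14

Variance = 0.273² = 0.074529. The moment-matching identity shape1+shape2 = μ(1−μ)/Var − 1 gives
shape1+shape2 = 0.1875/0.074529 − 1 = 1.5158, so shape1 = μ·1.5158 = 0.38 and shape2 = (1−μ)·1.5158 = 1.14.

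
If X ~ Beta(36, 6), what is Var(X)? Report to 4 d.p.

0.0028

α+β = 42 and αβ = 216, so Var = αβ/[(α+β)²(α+β+1)] = 216/75852 = 0.0028.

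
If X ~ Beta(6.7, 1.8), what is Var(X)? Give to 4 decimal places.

0.0176

α+β = 8.5 and αβ = 12.06, so Var = αβ/[(α+β)²(α+β+1)] = 12.06/686.375 = 0.0176.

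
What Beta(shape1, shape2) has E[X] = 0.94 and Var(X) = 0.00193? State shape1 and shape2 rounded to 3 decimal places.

Write ν = shape1+shape2; then shape1 = μν and Var = μ(1−μ)/(ν+1).
ν = μ(1−μ)/Var − 1 = 0.0564/0.00193 − 1 = 28.2228.
shape1 = 0.94·28.2228 = 26.529, shape2 = 0.06·28.2228 = 1.693.

shape1 = 26.529, shape2 = 1.693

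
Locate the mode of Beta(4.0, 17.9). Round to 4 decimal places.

0.1508

The density x^(α−1)(1−x)^(β−1) is maximised at (α−1)/(α+β−2) = 3.0/19.9 = 0.1508.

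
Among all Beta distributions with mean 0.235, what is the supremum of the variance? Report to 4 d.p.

For fixed mean μ the Beta variance is μ(1−μ)/(α+β+1), increasing as α+β decreases.
Its least upper bound (not attained) is μ(1−μ) = 0.235·0.765 = 0.1798.

0.1798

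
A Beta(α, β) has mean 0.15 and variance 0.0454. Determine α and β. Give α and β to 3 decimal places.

Let s = α+β. The Beta variance is μ(1−μ)/(s+1).
So s+1 = μ(1−μ)/σ² = (0.15×0.85)/0.0454 = 0.1275/0.0454 = 2.8084, giving s = 1.8084.
Then α = μs = 0.15×1.8084 = 0.271 and β = (1−μ)s = 0.85×1.8084 = 1.537.

α = 0.271, β = 1.537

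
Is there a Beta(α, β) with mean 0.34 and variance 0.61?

For any Beta, Var(X) < E[X]·(1−E[X]).
Here μ(1−μ) = 0.34×0.66 = 0.2244, and 0.61 ≥ 0.2244.

No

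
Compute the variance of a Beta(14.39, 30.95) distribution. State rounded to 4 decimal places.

0.0047

μ = 14.39/45.34 = 0.317380; Var = μ(1−μ)/(α+β+1) = 0.2166499/46.34 = 0.0047.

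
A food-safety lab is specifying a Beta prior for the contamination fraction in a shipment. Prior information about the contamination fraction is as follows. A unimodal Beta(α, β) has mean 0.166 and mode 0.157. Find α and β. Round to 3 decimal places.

α = 12.653, β = 63.569

Let s = α+β. Mean gives α = μs = 0.166s; mode gives (α−1)/(s−2) = 0.157.
Substituting: 0.166s − 1 = 0.157(s−2) = 0.157s − 0.314, so 0.009s = 0.686 and s = 76.2222.
Then α = 0.166×76.2222 = 12.653 and β = s−α = 63.569.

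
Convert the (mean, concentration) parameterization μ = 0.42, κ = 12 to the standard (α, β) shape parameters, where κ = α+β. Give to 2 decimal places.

α = μκ = 0.42×12 = 5.04 and β = (1−μ)κ = 0.58×12 = 6.96.

α = 5.04, β = 6.96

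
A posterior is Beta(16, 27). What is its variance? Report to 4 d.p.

0.0053

Var = αβ/[(α+β)²(α+β+1)] = (16×27)/(43²×44) = 432/81356 = 0.0053.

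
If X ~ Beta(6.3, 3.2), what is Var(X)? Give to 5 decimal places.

μ = 6.3/9.5 = 0.663158; Var = μ(1−μ)/(α+β+1) = 0.2233795/10.5 = 0.02127.

0.02127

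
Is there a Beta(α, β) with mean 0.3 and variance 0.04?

A Beta with mean μ has variance μ(1−μ)/(α+β+1) < μ(1−μ).
Here μ(1−μ) = 0.3×0.7 = 0.21, and 0.04 < 0.21.

Yes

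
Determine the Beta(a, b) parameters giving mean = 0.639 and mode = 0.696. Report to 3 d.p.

a = 4.395, b = 2.483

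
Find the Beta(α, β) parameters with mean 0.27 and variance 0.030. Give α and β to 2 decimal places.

α = 1.50, β = 4.07

By moment matching, α+β = μ(1−μ)/σ² − 1 = (0.27·0.73)/0.030 − 1 = 6.5700 − 1 = 5.5700.
Since α/(α+β) = μ, α = 0.27·5.5700 = 1.50 and β = 0.73·5.5700 = 4.07.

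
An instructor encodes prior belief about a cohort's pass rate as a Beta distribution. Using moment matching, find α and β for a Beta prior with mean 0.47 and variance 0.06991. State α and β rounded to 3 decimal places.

α = 1.205, β = 1.358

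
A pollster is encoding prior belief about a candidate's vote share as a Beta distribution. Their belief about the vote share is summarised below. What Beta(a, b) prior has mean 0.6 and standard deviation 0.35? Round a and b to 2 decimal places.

a = 0.58, b = 0.38

First σ² = 0.1225. Setting a = μn, b = (1−μ)n with n = a+b,
μ(1−μ)/(n+1) = 0.1225 ⇒ n+1 = 0.24/0.1225 = 1.9592 ⇒ n = 0.9592.
Hence a = 0.6×0.9592 = 0.58, b = 0.4×0.9592 = 0.38.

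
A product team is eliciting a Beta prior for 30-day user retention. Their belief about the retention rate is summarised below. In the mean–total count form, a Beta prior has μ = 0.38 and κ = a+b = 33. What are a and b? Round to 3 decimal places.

Split κ in proportion μ : (1−μ): a = 0.38·33 = 12.540, b = 33 − 12.540 = 20.460.

a = 12.540, b = 20.460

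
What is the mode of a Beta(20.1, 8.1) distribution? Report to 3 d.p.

0.729

With α,β > 1, mode = (α−1)/(α+β−2) = 19.1/26.2 = 0.729.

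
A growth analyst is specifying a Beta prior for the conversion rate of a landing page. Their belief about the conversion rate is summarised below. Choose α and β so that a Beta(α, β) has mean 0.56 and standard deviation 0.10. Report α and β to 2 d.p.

α = 13.24, β = 10.40

σ² = 0.10² = 0.0100.
With s = α+β, Var = μ(1−μ)/(s+1), so s+1 = (0.56×0.44)/0.0100 = 24.6400 and s = 23.6400.
α = μs = 13.24, β = (1−μ)s = 10.40.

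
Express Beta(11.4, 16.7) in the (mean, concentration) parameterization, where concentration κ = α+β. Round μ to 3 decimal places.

μ = 0.406, κ = 28.1

κ = α+β = 11.4+16.7 = 28.1; μ = α/κ = 11.4/28.1 = 0.406.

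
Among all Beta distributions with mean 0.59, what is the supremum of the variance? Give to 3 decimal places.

For fixed mean μ the Beta variance is μ(1−μ)/(α+β+1), increasing as α+β decreases.
Its least upper bound (not attained) is μ(1−μ) = 0.59·0.41 = 0.242.

0.242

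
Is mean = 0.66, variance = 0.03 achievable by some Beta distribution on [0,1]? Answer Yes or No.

For any Beta, Var(X) < E[X]·(1−E[X]).
Here μ(1−μ) = 0.66×0.34 = 0.2244, and 0.03 < 0.2244.

Yes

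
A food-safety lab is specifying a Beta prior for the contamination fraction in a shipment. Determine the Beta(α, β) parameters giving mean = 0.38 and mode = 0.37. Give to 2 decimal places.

Let s = α+β. Mean gives α = μs = 0.38s; mode gives (α−1)/(s−2) = 0.37.
Substituting: 0.38s − 1 = 0.37(s−2) = 0.37s − 0.74, so 0.01s = 0.26 and s = 26.0000.
Then α = 0.38×26.0000 = 9.88 and β = s−α = 16.12.

α = 9.88, β = 16.12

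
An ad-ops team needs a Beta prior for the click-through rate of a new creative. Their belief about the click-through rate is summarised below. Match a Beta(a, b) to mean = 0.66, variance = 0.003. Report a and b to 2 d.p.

a = 48.71, b = 25.09

Let s = a+b. The Beta variance is μ(1−μ)/(s+1).
So s+1 = μ(1−μ)/σ² = (0.66×0.34)/0.003 = 0.2244/0.003 = 74.8000, giving s = 73.8000.
Then a = μs = 0.66×73.8000 = 48.71 and b = (1−μ)s = 0.34×73.8000 = 25.09.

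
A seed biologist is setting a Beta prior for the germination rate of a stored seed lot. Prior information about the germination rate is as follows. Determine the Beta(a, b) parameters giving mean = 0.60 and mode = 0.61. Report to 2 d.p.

Let s = a+b. Mean gives a = μs = 0.60s; mode gives (a−1)/(s−2) = 0.61.
Substituting: 0.60s − 1 = 0.61(s−2) = 0.61s − 1.22, so -0.01s = -0.22 and s = 22.0000.
Then a = 0.60×22.0000 = 13.20 and b = s−a = 8.80.

a = 13.20, b = 8.80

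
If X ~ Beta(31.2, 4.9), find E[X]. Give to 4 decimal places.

0.8643

The Beta mean is α/(α+β) = 31.2/(31.2+4.9) = 0.8643.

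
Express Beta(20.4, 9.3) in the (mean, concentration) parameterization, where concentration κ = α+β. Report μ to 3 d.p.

κ = α+β = 20.4+9.3 = 29.7; μ = α/κ = 20.4/29.7 = 0.687.

μ = 0.687, κ = 29.7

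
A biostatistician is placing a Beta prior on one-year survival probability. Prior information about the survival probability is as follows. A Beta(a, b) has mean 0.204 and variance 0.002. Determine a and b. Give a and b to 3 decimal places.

By moment matching, a+b = μ(1−μ)/σ² − 1 = (0.204·0.796)/0.002 − 1 = 81.1920 − 1 = 80.1920.
Since a/(a+b) = μ, a = 0.204·80.1920 = 16.359 and b = 0.796·80.1920 = 63.833.

a = 16.359, b = 63.833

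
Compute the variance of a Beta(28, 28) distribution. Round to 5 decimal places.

0.00439

μ = 28/56 = 0.500000; Var = μ(1−μ)/(α+β+1) = 0.2500000/57 = 0.00439.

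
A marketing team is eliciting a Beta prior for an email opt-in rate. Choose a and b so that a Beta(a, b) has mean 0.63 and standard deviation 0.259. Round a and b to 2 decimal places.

a = 1.56, b = 0.92

First σ² = 0.067081. Setting a = μn, b = (1−μ)n with n = a+b,
μ(1−μ)/(n+1) = 0.067081 ⇒ n+1 = 0.2331/0.067081 = 3.4749 ⇒ n = 2.4749.
Hence a = 0.63×2.4749 = 1.56, b = 0.37×2.4749 = 0.92.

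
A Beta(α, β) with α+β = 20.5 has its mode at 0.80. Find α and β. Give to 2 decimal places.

Mode = (α−1)/(κ−2) with κ = α+β, so α−1 = 0.80·18.5 = 14.80.
α = 15.80; β = κ − α = 4.70.

α = 15.80, β = 4.70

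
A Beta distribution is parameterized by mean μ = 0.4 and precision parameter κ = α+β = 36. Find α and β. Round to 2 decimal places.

α = μκ = 0.4×36 = 14.40 and β = (1−μ)κ = 0.6×36 = 21.60.

α = 14.40, β = 21.60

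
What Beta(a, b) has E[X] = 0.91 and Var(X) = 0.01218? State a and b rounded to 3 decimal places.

Let s = a+b. The Beta variance is μ(1−μ)/(s+1).
So s+1 = μ(1−μ)/σ² = (0.91×0.09)/0.01218 = 0.0819/0.01218 = 6.7241, giving s = 5.7241.
Then a = μs = 0.91×5.7241 = 5.209 and b = (1−μ)s = 0.09×5.7241 = 0.515.

a = 5.209, b = 0.515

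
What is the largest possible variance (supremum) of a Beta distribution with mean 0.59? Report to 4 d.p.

Var = μ(1−μ)/(α+β+1), which approaches μ(1−μ) as α+β → 0.
So the supremum is μ(1−μ) = 0.59×0.41 = 0.2419.

0.2419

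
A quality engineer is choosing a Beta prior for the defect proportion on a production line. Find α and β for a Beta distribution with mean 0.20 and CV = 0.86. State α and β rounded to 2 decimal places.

α = 0.88, β = 3.53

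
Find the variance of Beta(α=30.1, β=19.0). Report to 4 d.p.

0.0047

Var = αβ/[(α+β)²(α+β+1)] = (30.1×19.0)/(49.1²×50.1) = 571.90/120781.581 = 0.0047.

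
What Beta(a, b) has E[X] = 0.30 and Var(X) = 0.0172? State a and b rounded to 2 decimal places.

a = 3.36, b = 7.85

Write ν = a+b; then a = μν and Var = μ(1−μ)/(ν+1).
ν = μ(1−μ)/Var − 1 = 0.2100/0.0172 − 1 = 11.2093.
a = 0.30·11.2093 = 3.36, b = 0.70·11.2093 = 7.85.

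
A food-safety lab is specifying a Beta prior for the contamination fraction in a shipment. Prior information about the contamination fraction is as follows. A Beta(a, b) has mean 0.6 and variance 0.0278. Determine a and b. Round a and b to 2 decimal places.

Let s = a+b. The Beta variance is μ(1−μ)/(s+1).
So s+1 = μ(1−μ)/σ² = (0.6×0.4)/0.0278 = 0.24/0.0278 = 8.6331, giving s = 7.6331.
Then a = μs = 0.6×7.6331 = 4.58 and b = (1−μ)s = 0.4×7.6331 = 3.05.

a = 4.58, b = 3.05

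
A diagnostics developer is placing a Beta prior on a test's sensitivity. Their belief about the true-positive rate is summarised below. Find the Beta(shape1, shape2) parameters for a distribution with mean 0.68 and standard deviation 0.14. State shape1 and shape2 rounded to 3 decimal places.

shape1 = 6.869, shape2 = 3.233

Variance = 0.14² = 0.0196. The moment-matching identity shape1+shape2 = μ(1−μ)/Var − 1 gives
shape1+shape2 = 0.2176/0.0196 − 1 = 10.1020, so shape1 = μ·10.1020 = 6.869 and shape2 = (1−μ)·10.1020 = 3.233.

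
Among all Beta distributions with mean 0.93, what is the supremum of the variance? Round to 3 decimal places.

0.065

For fixed mean μ the Beta variance is μ(1−μ)/(α+β+1), increasing as α+β decreases.
Its least upper bound (not attained) is μ(1−μ) = 0.93·0.07 = 0.065.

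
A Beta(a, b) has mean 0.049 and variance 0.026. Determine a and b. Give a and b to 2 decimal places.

a = 0.04, b = 0.75

By moment matching, a+b = μ(1−μ)/σ² − 1 = (0.049·0.951)/0.026 − 1 = 1.7923 − 1 = 0.7923.
Since a/(a+b) = μ, a = 0.049·0.7923 = 0.04 and b = 0.951·0.7923 = 0.75.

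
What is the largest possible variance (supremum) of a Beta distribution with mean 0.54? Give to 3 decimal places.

For fixed mean μ the Beta variance is μ(1−μ)/(α+β+1), increasing as α+β decreases.
Its least upper bound (not attained) is μ(1−μ) = 0.54·0.46 = 0.248.

0.248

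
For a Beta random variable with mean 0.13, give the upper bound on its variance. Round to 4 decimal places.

0.1131

For fixed mean μ the Beta variance is μ(1−μ)/(α+β+1), increasing as α+β decreases.
Its least upper bound (not attained) is μ(1−μ) = 0.13·0.87 = 0.1131.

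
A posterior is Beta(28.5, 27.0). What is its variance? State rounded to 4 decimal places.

α+β = 55.5 and αβ = 769.50, so Var = αβ/[(α+β)²(α+β+1)] = 769.50/174034.125 = 0.0044.

0.0044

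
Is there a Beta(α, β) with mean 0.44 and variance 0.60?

No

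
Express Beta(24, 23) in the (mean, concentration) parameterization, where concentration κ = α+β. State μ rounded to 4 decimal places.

μ = 0.5106, κ = 47

κ = α+β = 24+23 = 47; μ = α/κ = 24/47 = 0.5106.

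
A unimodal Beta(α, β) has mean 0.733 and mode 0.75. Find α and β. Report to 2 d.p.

α = 21.56, β = 7.85

Let s = α+β. Mean gives α = μs = 0.733s; mode gives (α−1)/(s−2) = 0.75.
Substituting: 0.733s − 1 = 0.75(s−2) = 0.75s − 1.50, so -0.017s = -0.50 and s = 29.4118.
Then α = 0.733×29.4118 = 21.56 and β = s−α = 7.85.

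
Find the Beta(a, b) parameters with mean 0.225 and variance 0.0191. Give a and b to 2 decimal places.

a = 1.83, b = 6.30

By moment matching, a+b = μ(1−μ)/σ² − 1 = (0.225·0.775)/0.0191 − 1 = 9.1296 − 1 = 8.1296.
Since a/(a+b) = μ, a = 0.225·8.1296 = 1.83 and b = 0.775·8.1296 = 6.30.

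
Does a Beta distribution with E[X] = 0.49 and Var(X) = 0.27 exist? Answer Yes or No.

A Beta with mean μ has variance μ(1−μ)/(α+β+1) < μ(1−μ).
Here μ(1−μ) = 0.49×0.51 = 0.2499, and 0.27 ≥ 0.2499.

No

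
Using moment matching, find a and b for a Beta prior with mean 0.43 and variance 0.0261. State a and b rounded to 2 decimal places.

a = 3.61, b = 4.78

Let s = a+b. The Beta variance is μ(1−μ)/(s+1).
So s+1 = μ(1−μ)/σ² = (0.43×0.57)/0.0261 = 0.2451/0.0261 = 9.3908, giving s = 8.3908.
Then a = μs = 0.43×8.3908 = 3.61 and b = (1−μ)s = 0.57×8.3908 = 4.78.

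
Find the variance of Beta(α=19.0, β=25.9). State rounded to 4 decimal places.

μ = 19.0/44.9 = 0.423163; Var = μ(1−μ)/(α+β+1) = 0.2440960/45.9 = 0.0053.

0.0053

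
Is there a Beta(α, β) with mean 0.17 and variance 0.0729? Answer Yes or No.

Yes

For any Beta, Var(X) < E[X]·(1−E[X]).
Here μ(1−μ) = 0.17×0.83 = 0.1411, and 0.0729 < 0.1411.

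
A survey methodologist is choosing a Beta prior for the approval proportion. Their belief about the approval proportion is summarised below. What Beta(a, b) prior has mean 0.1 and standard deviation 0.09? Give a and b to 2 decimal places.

a = 1.01, b = 9.10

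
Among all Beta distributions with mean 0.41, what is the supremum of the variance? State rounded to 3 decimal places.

For fixed mean μ the Beta variance is μ(1−μ)/(α+β+1), increasing as α+β decreases.
Its least upper bound (not attained) is μ(1−μ) = 0.41·0.59 = 0.242.

0.242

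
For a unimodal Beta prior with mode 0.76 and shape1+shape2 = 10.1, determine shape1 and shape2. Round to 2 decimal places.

shape1 = 7.16, shape2 = 2.94

Since the density peak of Beta(shape1,shape2) is at (shape1−1)/(shape1+shape2−2),
shape1 = 1 + 0.76(10.1−2) = 7.16 and shape2 = 10.1 − 7.16 = 2.94.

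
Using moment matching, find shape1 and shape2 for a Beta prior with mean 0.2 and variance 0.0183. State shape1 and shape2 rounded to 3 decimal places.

By moment matching, shape1+shape2 = μ(1−μ)/σ² − 1 = (0.2·0.8)/0.0183 − 1 = 8.7432 − 1 = 7.7432.
Since shape1/(shape1+shape2) = μ, shape1 = 0.2·7.7432 = 1.549 and shape2 = 0.8·7.7432 = 6.195.

shape1 = 1.549, shape2 = 6.195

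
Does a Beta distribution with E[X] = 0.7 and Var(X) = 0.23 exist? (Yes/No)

No

For any Beta, Var(X) < E[X]·(1−E[X]).
Here μ(1−μ) = 0.7×0.3 = 0.21, and 0.23 ≥ 0.21.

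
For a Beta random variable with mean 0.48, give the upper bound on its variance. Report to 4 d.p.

0.2496

For fixed mean μ the Beta variance is μ(1−μ)/(α+β+1), increasing as α+β decreases.
Its least upper bound (not attained) is μ(1−μ) = 0.48·0.52 = 0.2496.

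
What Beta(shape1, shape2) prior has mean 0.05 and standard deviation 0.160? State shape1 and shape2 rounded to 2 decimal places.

shape1 = 0.04, shape2 = 0.81

σ² = 0.160² = 0.025600.
With s = shape1+shape2, Var = μ(1−μ)/(s+1), so s+1 = (0.05×0.95)/0.025600 = 1.8555 and s = 0.8555.
shape1 = μs = 0.04, shape2 = (1−μ)s = 0.81.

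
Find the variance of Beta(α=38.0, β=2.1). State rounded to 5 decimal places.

0.00121

μ = 38.0/40.1 = 0.947631; Var = μ(1−μ)/(α+β+1) = 0.0496266/41.1 = 0.00121.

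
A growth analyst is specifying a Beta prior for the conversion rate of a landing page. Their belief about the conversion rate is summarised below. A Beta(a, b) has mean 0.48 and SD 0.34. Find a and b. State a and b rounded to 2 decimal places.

First σ² = 0.1156. Setting a = μn, b = (1−μ)n with n = a+b,
μ(1−μ)/(n+1) = 0.1156 ⇒ n+1 = 0.2496/0.1156 = 2.1592 ⇒ n = 1.1592.
Hence a = 0.48×1.1592 = 0.56, b = 0.52×1.1592 = 0.60.

a = 0.56, b = 0.60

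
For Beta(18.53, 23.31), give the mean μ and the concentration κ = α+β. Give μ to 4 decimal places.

μ = 0.4429, κ = 41.84

κ = α+β = 18.53+23.31 = 41.84; μ = α/κ = 18.53/41.84 = 0.4429.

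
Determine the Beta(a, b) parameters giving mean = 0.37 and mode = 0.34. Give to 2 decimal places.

a = 3.95, b = 6.72

Let s = a+b. Mean gives a = μs = 0.37s; mode gives (a−1)/(s−2) = 0.34.
Substituting: 0.37s − 1 = 0.34(s−2) = 0.34s − 0.68, so 0.03s = 0.32 and s = 10.6667.
Then a = 0.37×10.6667 = 3.95 and b = s−a = 6.72.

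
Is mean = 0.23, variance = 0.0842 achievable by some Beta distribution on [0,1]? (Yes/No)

Yes

A Beta with mean μ has variance μ(1−μ)/(α+β+1) < μ(1−μ).
Here μ(1−μ) = 0.23×0.77 = 0.1771, and 0.0842 < 0.1771.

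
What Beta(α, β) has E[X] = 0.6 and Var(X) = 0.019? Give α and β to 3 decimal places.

Let s = α+β. The Beta variance is μ(1−μ)/(s+1).
So s+1 = μ(1−μ)/σ² = (0.6×0.4)/0.019 = 0.24/0.019 = 12.6316, giving s = 11.6316.
Then α = μs = 0.6×11.6316 = 6.979 and β = (1−μ)s = 0.4×11.6316 = 4.653.

α = 6.979, β = 4.653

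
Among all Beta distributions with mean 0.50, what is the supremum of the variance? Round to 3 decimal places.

For fixed mean μ the Beta variance is μ(1−μ)/(α+β+1), increasing as α+β decreases.
Its least upper bound (not attained) is μ(1−μ) = 0.50·0.50 = 0.250.

0.250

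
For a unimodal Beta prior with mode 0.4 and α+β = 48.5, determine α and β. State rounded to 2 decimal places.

For α,β>1 the mode is (α−1)/(α+β−2), so α = mode·(κ−2)+1 = 0.4×46.5+1 = 19.60.
And β = (1−mode)·(κ−2)+1 = 0.6×46.5+1 = 28.90.

α = 19.60, β = 28.90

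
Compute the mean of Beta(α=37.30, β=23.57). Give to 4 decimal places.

The Beta mean is α/(α+β) = 37.30/(37.30+23.57) = 0.6128.

0.6128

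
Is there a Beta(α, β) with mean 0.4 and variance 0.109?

Yes

A Beta with mean μ has variance μ(1−μ)/(α+β+1) < μ(1−μ).
Here μ(1−μ) = 0.4×0.6 = 0.24, and 0.109 < 0.24.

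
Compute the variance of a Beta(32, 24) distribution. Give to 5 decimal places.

Var = αβ/[(α+β)²(α+β+1)] = (32×24)/(56²×57) = 768/178752 = 0.00430.

0.00430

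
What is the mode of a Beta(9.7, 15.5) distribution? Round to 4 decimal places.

0.3750

The density x^(α−1)(1−x)^(β−1) is maximised at (α−1)/(α+β−2) = 8.7/23.2 = 0.3750.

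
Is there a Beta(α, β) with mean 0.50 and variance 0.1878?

The Beta variance bound is σ² < μ(1−μ).
Here μ(1−μ) = 0.50×0.50 = 0.2500, and 0.1878 < 0.2500.

Yes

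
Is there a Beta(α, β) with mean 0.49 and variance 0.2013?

For any Beta, Var(X) < E[X]·(1−E[X]).
Here μ(1−μ) = 0.49×0.51 = 0.2499, and 0.2013 < 0.2499.

Yes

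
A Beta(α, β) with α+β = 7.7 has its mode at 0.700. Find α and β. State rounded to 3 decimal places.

For α,β>1 the mode is (α−1)/(α+β−2), so α = mode·(κ−2)+1 = 0.700×5.7+1 = 4.990.
And β = (1−mode)·(κ−2)+1 = 0.300×5.7+1 = 2.710.

α = 4.990, β = 2.710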